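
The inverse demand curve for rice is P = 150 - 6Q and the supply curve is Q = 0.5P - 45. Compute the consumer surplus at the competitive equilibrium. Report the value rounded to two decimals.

Rewriting supply in inverse form: P = 90 + 2Q.
Setting demand equal to supply, 60 = 8Q, so Q* = 7.5 and P* = 105.
Consumer surplus is the triangle under demand above P*: (1/2)(7.5)(150 - 105) = (1/2)(7.5)(45) = 168.75.

168.75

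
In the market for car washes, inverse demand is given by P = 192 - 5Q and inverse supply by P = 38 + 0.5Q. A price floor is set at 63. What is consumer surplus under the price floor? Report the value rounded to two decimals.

1664.10

Free-market equilibrium: 192 - 5Q = 38 + 0.5Q gives Q* = 28, P* = 52.
At the floor price 63, quantity demanded is (192 - 63)/5 = 25.8; demand is the short side, so Q = 25.8 trades at P = 63.
CS is the triangle under demand above 63: (1/2)(25.8)(192 - 63) = 1664.1.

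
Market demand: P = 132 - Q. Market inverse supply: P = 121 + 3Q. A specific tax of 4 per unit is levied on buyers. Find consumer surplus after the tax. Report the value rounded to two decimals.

1.53

Without the tax, 132 - Q = 121 + 3Q so Q* = 2.75 and P* = 129.25.
A tax on buyers shifts demand down by 4: (132 - 4) - Q = 121 + 3Q, so Q_t = 1.75. Buyers pay P_b = 130.25; sellers receive P_s = P_b - 4 = 126.25.
Consumer surplus is the triangle under demand above P_b: (1/2)(1.75)(132 - 130.25) = 1.5312.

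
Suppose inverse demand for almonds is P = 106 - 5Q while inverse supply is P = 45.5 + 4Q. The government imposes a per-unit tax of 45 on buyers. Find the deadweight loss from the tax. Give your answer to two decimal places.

Without the tax, 106 - 5Q = 45.5 + 4Q so Q* = 6.7222 and P* = 72.3889.
A tax on buyers shifts demand down by 45: (106 - 45) - 5Q = 45.5 + 4Q, so Q_t = 1.7222. Buyers pay P_b = 97.3889; sellers receive P_s = P_b - 45 = 52.3889.
The welfare triangle lost has base Q* - Q_t = 5 and height t = 45, so DWL = (1/2)(5)(45) = 112.5.

112.50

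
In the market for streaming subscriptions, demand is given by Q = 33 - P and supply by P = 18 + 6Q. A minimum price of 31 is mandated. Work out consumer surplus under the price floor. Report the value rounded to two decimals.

Rewriting demand in inverse form: P = 33 - Q.
Without the control, 33 - Q = 18 + 6Q so Q* = 2.1429 and P* = 30.8571.
At the floor price 31, quantity demanded is (33 - 31)/1 = 2; demand is the short side, so Q = 2 trades at P = 31.
CS is the triangle under demand above 31: (1/2)(2)(33 - 31) = 2.

2.00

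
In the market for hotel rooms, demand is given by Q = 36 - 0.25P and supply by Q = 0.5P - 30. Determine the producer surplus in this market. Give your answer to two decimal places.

Rewriting demand in inverse form: P = 144 - 4Q.
Rewriting supply in inverse form: P = 60 + 2Q.
Setting demand equal to supply, 84 = 6Q, so Q* = 14 and P* = 88.
PS is the area between P* and the supply curve from 0 to Q*: (1/2)(14)(28) = 196.

196.00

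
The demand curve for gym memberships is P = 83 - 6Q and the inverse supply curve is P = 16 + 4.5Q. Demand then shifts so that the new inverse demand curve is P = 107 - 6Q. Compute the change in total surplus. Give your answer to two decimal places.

180.57

Initial equilibrium: Q_0 = 6.381, P_0 = 44.7143; CS_0 = (1/2)(6.381)(38.2857) = 122.1497, PS_0 = (1/2)(6.381)(28.7143) = 91.6122.
New equilibrium: 107 - 6Q = 16 + 4.5Q gives Q_1 = 8.6667, P_1 = 55; CS_1 = 225.3333, PS_1 = 169.
Change in total surplus = (225.3333 + 169) - (122.1497 + 91.6122) = 180.5714.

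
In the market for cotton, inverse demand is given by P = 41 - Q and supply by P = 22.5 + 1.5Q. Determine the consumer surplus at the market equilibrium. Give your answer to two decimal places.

Setting demand equal to supply, 18.5 = 2.5Q, so Q* = 7.4 and P* = 33.6.
The demand choke price is 41, so CS = (1/2)(Q*)(41 - P*) = (1/2)(7.4)(7.4) = 27.38.

27.38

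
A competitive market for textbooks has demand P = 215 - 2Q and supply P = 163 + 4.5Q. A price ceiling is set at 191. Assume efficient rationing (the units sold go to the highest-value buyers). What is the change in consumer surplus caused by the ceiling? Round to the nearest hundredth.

46.62

Without the control, 215 - 2Q = 163 + 4.5Q so Q* = 8 and P* = 199.
At P = 191, sellers supply (191 - 163)/4.5 = 6.2222 while buyers want more, so the quantity traded is 6.2222 at price 191.
CS goes from (1/2)(8)(16) = 64 to 110.6173 (computed as (215 - 191)(6.2222) - (1/2)(2)(6.2222)^2), a change of 46.6173.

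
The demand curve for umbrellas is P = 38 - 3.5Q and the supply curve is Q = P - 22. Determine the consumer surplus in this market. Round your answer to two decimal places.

22.12

Rewriting supply in inverse form: P = 22 + Q.
Equilibrium: 38 - 3.5Q = 22 + Q, so Q* = 3.5556 and P* = 25.5556.
The demand choke price is 38, so CS = (1/2)(Q*)(38 - P*) = (1/2)(3.5556)(12.4444) = 22.1235.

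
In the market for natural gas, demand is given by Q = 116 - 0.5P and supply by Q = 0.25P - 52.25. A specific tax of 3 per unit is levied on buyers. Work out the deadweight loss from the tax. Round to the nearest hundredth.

Rewriting demand in inverse form: P = 232 - 2Q.
Rewriting supply in inverse form: P = 209 + 4Q.
Pre-tax equilibrium: 232 - 2Q = 209 + 4Q gives Q* = 3.8333, P* = 224.3333.
A tax on buyers shifts demand down by 3: (232 - 3) - 2Q = 209 + 4Q, so Q_t = 3.3333. Buyers pay P_b = 225.3333; sellers receive P_s = P_b - 3 = 222.3333.
Deadweight loss is the triangle between the curves from Q_t to Q*: (1/2)(3.8333 - 3.3333)(3) = 0.75.

0.75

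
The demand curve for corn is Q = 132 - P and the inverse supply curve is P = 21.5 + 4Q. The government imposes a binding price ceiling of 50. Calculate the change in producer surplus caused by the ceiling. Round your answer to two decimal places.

Rewriting demand in inverse form: P = 132 - Q.
Without the control, 132 - Q = 21.5 + 4Q so Q* = 22.1 and P* = 109.9.
At P = 50, sellers supply (50 - 21.5)/4 = 7.125 while buyers want more, so the quantity traded is 7.125 at price 50.
PS goes from (1/2)(22.1)(88.4) = 976.82 to 101.5312 (computed as (50 - 21.5)(7.125) - (1/2)(4)(7.125)^2), a change of -875.2888.

-875.29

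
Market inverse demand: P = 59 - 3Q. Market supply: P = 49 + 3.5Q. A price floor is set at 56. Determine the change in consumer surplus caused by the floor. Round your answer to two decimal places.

Without the control, 59 - 3Q = 49 + 3.5Q so Q* = 1.5385 and P* = 54.3846.
At P = 56, buyers demand (59 - 56)/3 = 1 while sellers would supply more, so the quantity traded is 1 at price 56.
CS goes from (1/2)(1.5385)(4.6154) = 3.5503 to 1.5 (computed as (59 - 56)(1) - (1/2)(3)(1)^2), a change of -2.0503.

-2.05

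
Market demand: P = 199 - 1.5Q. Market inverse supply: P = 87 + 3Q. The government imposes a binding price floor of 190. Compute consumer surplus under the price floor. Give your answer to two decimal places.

27.00

Without the control, 199 - 1.5Q = 87 + 3Q so Q* = 24.8889 and P* = 161.6667.
At P = 190, buyers demand (199 - 190)/1.5 = 6 while sellers would supply more, so the quantity traded is 6 at price 190.
CS is the triangle under demand above 190: (1/2)(6)(199 - 190) = 27.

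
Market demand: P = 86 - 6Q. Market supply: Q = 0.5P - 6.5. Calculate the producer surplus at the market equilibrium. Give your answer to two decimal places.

83.27

Rewriting supply in inverse form: P = 13 + 2Q.
Set 86 - 6Q = 13 + 2Q, which gives 73 = 8Q, so Q* = 9.125 and P* = 86 - 6(9.125) = 31.25.
Producer surplus is the triangle above supply below P*: (1/2)(9.125)(31.25 - 13) = (1/2)(9.125)(18.25) = 83.2656.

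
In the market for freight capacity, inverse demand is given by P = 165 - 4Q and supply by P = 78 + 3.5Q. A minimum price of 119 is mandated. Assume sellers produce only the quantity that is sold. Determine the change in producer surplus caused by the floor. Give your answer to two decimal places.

Without the control, 165 - 4Q = 78 + 3.5Q so Q* = 11.6 and P* = 118.6.
At the floor price 119, quantity demanded is (165 - 119)/4 = 11.5; demand is the short side, so Q = 11.5 trades at P = 119.
PS goes from (1/2)(11.6)(40.6) = 235.48 to 240.0625 (computed as (119 - 78)(11.5) - (1/2)(3.5)(11.5)^2), a change of 4.5825.

4.58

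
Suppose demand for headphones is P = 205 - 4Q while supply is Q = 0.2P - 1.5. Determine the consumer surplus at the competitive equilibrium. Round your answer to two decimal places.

963.12

Rewriting supply in inverse form: P = 7.5 + 5Q.
Equilibrium: 205 - 4Q = 7.5 + 5Q, so Q* = 21.9444 and P* = 117.2222.
CS is the area between the demand curve and P* from 0 to Q*: (1/2)(21.9444)(87.7778) = 963.1173.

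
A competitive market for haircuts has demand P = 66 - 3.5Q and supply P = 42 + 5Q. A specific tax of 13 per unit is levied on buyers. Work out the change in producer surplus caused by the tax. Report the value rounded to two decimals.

-15.74

Pre-tax equilibrium: 66 - 3.5Q = 42 + 5Q gives Q* = 2.8235, P* = 56.1176.
A tax on buyers shifts demand down by 13: (66 - 13) - 3.5Q = 42 + 5Q, so Q_t = 1.2941. Buyers pay P_b = 61.4706; sellers receive P_s = P_b - 13 = 48.4706.
PS falls from (1/2)(2.8235)(14.1176) = 19.9308 to (1/2)(1.2941)(6.4706) = 4.1869, a change of -15.7439.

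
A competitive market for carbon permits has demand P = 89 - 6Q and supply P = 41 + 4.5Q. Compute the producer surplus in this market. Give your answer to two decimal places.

Set 89 - 6Q = 41 + 4.5Q, which gives 48 = 10.5Q, so Q* = 4.5714 and P* = 89 - 6(4.5714) = 61.5714.
The supply curve's price intercept is 41, so PS = (1/2)(Q*)(P* - 41) = (1/2)(4.5714)(20.5714) = 47.0204.

47.02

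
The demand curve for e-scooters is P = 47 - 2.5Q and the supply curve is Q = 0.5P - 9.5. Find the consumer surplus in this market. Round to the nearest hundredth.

48.40

Rewriting supply in inverse form: P = 19 + 2Q.
Setting demand equal to supply, 28 = 4.5Q, so Q* = 6.2222 and P* = 31.4444.
Consumer surplus is the triangle under demand above P*: (1/2)(6.2222)(47 - 31.4444) = (1/2)(6.2222)(15.5556) = 48.3951.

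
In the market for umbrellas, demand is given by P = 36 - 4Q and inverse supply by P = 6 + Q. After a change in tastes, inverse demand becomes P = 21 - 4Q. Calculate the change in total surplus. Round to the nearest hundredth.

-67.50

Initial equilibrium: Q_0 = 6, P_0 = 12; CS_0 = (1/2)(6)(24) = 72, PS_0 = (1/2)(6)(6) = 18.
New equilibrium: 21 - 4Q = 6 + Q gives Q_1 = 3, P_1 = 9; CS_1 = 18, PS_1 = 4.5.
Change in total surplus = (18 + 4.5) - (72 + 18) = -67.5.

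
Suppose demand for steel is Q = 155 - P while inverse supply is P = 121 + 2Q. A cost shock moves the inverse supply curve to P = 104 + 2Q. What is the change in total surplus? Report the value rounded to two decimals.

240.83

Rewriting demand in inverse form: P = 155 - Q.
Initial equilibrium: Q_0 = 11.3333, P_0 = 143.6667; CS_0 = (1/2)(11.3333)(11.3333) = 64.2222, PS_0 = (1/2)(11.3333)(22.6667) = 128.4444.
New equilibrium: 155 - Q = 104 + 2Q gives Q_1 = 17, P_1 = 138; CS_1 = 144.5, PS_1 = 289.
Change in total surplus = (144.5 + 289) - (64.2222 + 128.4444) = 240.8333.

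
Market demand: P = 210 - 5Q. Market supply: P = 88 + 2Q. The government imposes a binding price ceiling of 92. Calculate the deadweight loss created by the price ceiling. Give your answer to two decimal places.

833.14

Without the control, 210 - 5Q = 88 + 2Q so Q* = 17.4286 and P* = 122.8571.
At P = 92, sellers supply (92 - 88)/2 = 2 while buyers want more, so the quantity traded is 2 at price 92.
The lost-trades triangle has base Q* - 2 = 15.4286 and height equal to the gap between the curves at Q = 2, which is 200 - 92 = 108. DWL = (1/2)(15.4286)(108) = 833.1429.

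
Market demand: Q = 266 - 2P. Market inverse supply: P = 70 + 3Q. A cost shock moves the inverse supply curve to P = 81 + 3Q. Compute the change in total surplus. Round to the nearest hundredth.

-180.71

Rewriting demand in inverse form: P = 133 - 0.5Q.
Initial equilibrium: Q_0 = 18, P_0 = 124; CS_0 = (1/2)(18)(9) = 81, PS_0 = (1/2)(18)(54) = 486.
New equilibrium: 133 - 0.5Q = 81 + 3Q gives Q_1 = 14.8571, P_1 = 125.5714; CS_1 = 55.1837, PS_1 = 331.102.
Change in total surplus = (55.1837 + 331.102) - (81 + 486) = -180.7143.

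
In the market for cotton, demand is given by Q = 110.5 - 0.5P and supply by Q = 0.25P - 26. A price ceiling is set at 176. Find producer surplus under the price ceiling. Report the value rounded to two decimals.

648.00

Rewriting demand in inverse form: P = 221 - 2Q.
Rewriting supply in inverse form: P = 104 + 4Q.
Free-market equilibrium: 221 - 2Q = 104 + 4Q gives Q* = 19.5, P* = 182.
At P = 176, sellers supply (176 - 104)/4 = 18 while buyers want more, so the quantity traded is 18 at price 176.
PS is the triangle above supply below 176: (1/2)(18)(176 - 104) = 648.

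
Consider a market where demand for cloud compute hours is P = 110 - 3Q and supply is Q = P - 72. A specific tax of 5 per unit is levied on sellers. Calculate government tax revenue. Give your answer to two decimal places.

41.25

Rewriting supply in inverse form: P = 72 + Q.
Pre-tax equilibrium: 110 - 3Q = 72 + Q gives Q* = 9.5, P* = 81.5.
A tax on sellers shifts supply up by 5: 110 - 3Q = 72 + Q + 5, so Q_t = 8.25. Buyers pay P_b = 85.25; sellers receive P_s = P_b - 5 = 80.25.
Revenue is the tax times quantity traded: 5 x 8.25 = 41.25.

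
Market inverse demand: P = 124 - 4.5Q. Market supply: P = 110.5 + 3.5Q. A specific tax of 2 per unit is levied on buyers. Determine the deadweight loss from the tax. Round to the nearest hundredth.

0.25

Pre-tax equilibrium: 124 - 4.5Q = 110.5 + 3.5Q gives Q* = 1.6875, P* = 116.4062.
With the tax, buyers' net willingness to pay falls by 2: (124 - 2) - 4.5Q = 110.5 + 3.5Q, so Q_t = 1.4375. Buyers pay P_b = 117.5312; sellers receive P_s = P_b - 2 = 115.5312.
The welfare triangle lost has base Q* - Q_t = 0.25 and height t = 2, so DWL = (1/2)(0.25)(2) = 0.25.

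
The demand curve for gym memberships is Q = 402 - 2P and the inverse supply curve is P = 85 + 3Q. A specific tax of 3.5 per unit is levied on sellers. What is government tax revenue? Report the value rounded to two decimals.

112.50

Rewriting demand in inverse form: P = 201 - 0.5Q.
Without the tax, 201 - 0.5Q = 85 + 3Q so Q* = 33.1429 and P* = 184.4286.
With the tax, sellers need 3.5 more per unit: 201 - 0.5Q = 85 + 3Q + 3.5, so Q_t = 32.1429. Buyers pay P_b = 184.9286; sellers receive P_s = P_b - 3.5 = 181.4286.
Tax revenue = t x Q_t = 3.5 x 32.1429 = 112.5.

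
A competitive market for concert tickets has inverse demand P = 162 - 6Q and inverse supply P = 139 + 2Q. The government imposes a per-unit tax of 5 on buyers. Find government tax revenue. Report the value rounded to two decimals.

11.25

Without the tax, 162 - 6Q = 139 + 2Q so Q* = 2.875 and P* = 144.75.
With the tax, buyers' net willingness to pay falls by 5: (162 - 5) - 6Q = 139 + 2Q, so Q_t = 2.25. Buyers pay P_b = 148.5; sellers receive P_s = P_b - 5 = 143.5.
Tax revenue = t x Q_t = 5 x 2.25 = 11.25.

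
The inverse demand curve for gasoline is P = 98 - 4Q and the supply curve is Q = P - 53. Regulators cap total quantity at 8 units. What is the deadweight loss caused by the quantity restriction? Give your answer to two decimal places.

2.50

Rewriting supply in inverse form: P = 53 + Q.
Unrestricted equilibrium: Q* = (98 - 53)/(4 + 1) = 9.
At Q = 8 the demand price is 98 - 4(8) = 66 and the supply price is 53 + (8) = 61.
Deadweight loss is the triangle between the curves from 8 to 9: (1/2)(66 - 61)(9 - 8) = 2.5.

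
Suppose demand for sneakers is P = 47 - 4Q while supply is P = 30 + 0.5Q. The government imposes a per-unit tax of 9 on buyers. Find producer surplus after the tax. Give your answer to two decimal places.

0.79

Without the tax, 47 - 4Q = 30 + 0.5Q so Q* = 3.7778 and P* = 31.8889.
With the tax, buyers' net willingness to pay falls by 9: (47 - 9) - 4Q = 30 + 0.5Q, so Q_t = 1.7778. Buyers pay P_b = 39.8889; sellers receive P_s = P_b - 9 = 30.8889.
Producer surplus is the triangle above supply below P_s: (1/2)(1.7778)(30.8889 - 30) = 0.7901.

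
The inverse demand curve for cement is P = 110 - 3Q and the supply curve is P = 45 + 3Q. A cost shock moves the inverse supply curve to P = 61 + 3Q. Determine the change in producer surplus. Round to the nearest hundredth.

-76.00

Initial equilibrium: Q_0 = 10.8333, P_0 = 77.5; CS_0 = (1/2)(10.8333)(32.5) = 176.0417, PS_0 = (1/2)(10.8333)(32.5) = 176.0417.
New equilibrium: 110 - 3Q = 61 + 3Q gives Q_1 = 8.1667, P_1 = 85.5; CS_1 = 100.0417, PS_1 = 100.0417.
Change in producer surplus = 100.0417 - 176.0417 = -76.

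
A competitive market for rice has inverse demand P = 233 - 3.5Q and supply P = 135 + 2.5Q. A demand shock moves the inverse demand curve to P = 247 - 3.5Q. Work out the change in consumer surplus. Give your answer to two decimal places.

142.92

Initial equilibrium: Q_0 = 16.3333, P_0 = 175.8333; CS_0 = (1/2)(16.3333)(57.1667) = 466.8611, PS_0 = (1/2)(16.3333)(40.8333) = 333.4722.
New equilibrium: 247 - 3.5Q = 135 + 2.5Q gives Q_1 = 18.6667, P_1 = 181.6667; CS_1 = 609.7778, PS_1 = 435.5556.
Change in consumer surplus = 609.7778 - 466.8611 = 142.9167.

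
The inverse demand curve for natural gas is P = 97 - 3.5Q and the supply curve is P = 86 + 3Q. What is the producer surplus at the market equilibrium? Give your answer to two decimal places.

4.30

Equilibrium: 97 - 3.5Q = 86 + 3Q, so Q* = 1.6923 and P* = 91.0769.
PS is the area between P* and the supply curve from 0 to Q*: (1/2)(1.6923)(5.0769) = 4.2959.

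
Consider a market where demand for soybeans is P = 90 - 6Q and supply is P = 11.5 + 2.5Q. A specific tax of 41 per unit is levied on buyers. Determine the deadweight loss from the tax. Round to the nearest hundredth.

98.88

Without the tax, 90 - 6Q = 11.5 + 2.5Q so Q* = 9.2353 and P* = 34.5882.
With the tax, buyers' net willingness to pay falls by 41: (90 - 41) - 6Q = 11.5 + 2.5Q, so Q_t = 4.4118. Buyers pay P_b = 63.5294; sellers receive P_s = P_b - 41 = 22.5294.
Deadweight loss is the triangle between the curves from Q_t to Q*: (1/2)(9.2353 - 4.4118)(41) = 98.8824.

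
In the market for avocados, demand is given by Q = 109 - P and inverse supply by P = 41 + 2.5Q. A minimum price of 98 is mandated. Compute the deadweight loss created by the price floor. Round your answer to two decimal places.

124.32

Rewriting demand in inverse form: P = 109 - Q.
Without the control, 109 - Q = 41 + 2.5Q so Q* = 19.4286 and P* = 89.5714.
At P = 98, buyers demand (109 - 98)/1 = 11 while sellers would supply more, so the quantity traded is 11 at price 98.
The lost-trades triangle has base Q* - 11 = 8.4286 and height equal to the gap between the curves at Q = 11, which is 98 - 68.5 = 29.5. DWL = (1/2)(8.4286)(29.5) = 124.3214.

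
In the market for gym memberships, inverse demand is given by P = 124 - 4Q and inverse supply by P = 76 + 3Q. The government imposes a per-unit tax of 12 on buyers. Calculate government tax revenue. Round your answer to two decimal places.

61.71

Pre-tax equilibrium: 124 - 4Q = 76 + 3Q gives Q* = 6.8571, P* = 96.5714.
With the tax, buyers' net willingness to pay falls by 12: (124 - 12) - 4Q = 76 + 3Q, so Q_t = 5.1429. Buyers pay P_b = 103.4286; sellers receive P_s = P_b - 12 = 91.4286.
Revenue is the tax times quantity traded: 12 x 5.1429 = 61.7143.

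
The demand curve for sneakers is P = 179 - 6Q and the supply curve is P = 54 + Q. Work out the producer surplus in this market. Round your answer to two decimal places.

Set 179 - 6Q = 54 + Q, which gives 125 = 7Q, so Q* = 17.8571 and P* = 179 - 6(17.8571) = 71.8571.
The supply curve's price intercept is 54, so PS = (1/2)(Q*)(P* - 54) = (1/2)(17.8571)(17.8571) = 159.4388.

159.44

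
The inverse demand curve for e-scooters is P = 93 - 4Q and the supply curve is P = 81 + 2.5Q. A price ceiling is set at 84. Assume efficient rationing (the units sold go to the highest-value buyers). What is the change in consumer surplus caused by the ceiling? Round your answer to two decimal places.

Without the control, 93 - 4Q = 81 + 2.5Q so Q* = 1.8462 and P* = 85.6154.
At the ceiling price 84, quantity supplied is (84 - 81)/2.5 = 1.2; supply is the short side, so Q = 1.2 trades at P = 84.
CS goes from (1/2)(1.8462)(7.3846) = 6.8166 to 7.92 (computed as (93 - 84)(1.2) - (1/2)(4)(1.2)^2), a change of 1.1034.

1.10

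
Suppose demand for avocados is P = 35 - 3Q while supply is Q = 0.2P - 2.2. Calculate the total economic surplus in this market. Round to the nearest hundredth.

36.00

Rewriting supply in inverse form: P = 11 + 5Q.
Setting demand equal to supply, 24 = 8Q, so Q* = 3 and P* = 26.
Total surplus is the full triangle between the curves from 0 to Q*: (1/2)(3)(35 - 11) = 36.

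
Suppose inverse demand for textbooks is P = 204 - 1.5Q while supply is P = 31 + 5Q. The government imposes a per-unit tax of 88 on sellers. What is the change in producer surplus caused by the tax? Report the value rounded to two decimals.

Without the tax, 204 - 1.5Q = 31 + 5Q so Q* = 26.6154 and P* = 164.0769.
With the tax, sellers need 88 more per unit: 204 - 1.5Q = 31 + 5Q + 88, so Q_t = 13.0769. Buyers pay P_b = 184.3846; sellers receive P_s = P_b - 88 = 96.3846.
Producers lose the trapezoid between P_s and P* out to Q_t plus the triangle from Q_t to Q*: change in PS = 427.5148 - 1770.9467 = -1343.432.

-1343.43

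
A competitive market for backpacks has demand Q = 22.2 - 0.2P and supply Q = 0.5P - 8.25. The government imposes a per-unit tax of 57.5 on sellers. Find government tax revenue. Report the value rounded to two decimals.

303.93

Rewriting demand in inverse form: P = 111 - 5Q.
Rewriting supply in inverse form: P = 16.5 + 2Q.
Pre-tax equilibrium: 111 - 5Q = 16.5 + 2Q gives Q* = 13.5, P* = 43.5.
A tax on sellers shifts supply up by 57.5: 111 - 5Q = 16.5 + 2Q + 57.5, so Q_t = 5.2857. Buyers pay P_b = 84.5714; sellers receive P_s = P_b - 57.5 = 27.0714.
Revenue is the tax times quantity traded: 57.5 x 5.2857 = 303.9286.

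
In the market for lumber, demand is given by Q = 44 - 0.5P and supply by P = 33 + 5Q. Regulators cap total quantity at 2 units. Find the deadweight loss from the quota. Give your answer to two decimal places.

120.07

Rewriting demand in inverse form: P = 88 - 2Q.
Unrestricted equilibrium: Q* = (88 - 33)/(2 + 5) = 7.8571.
At Q = 2 the demand price is 88 - 2(2) = 84 and the supply price is 33 + 5(2) = 43.
DWL = (1/2)(gap between curves at 2) x (Q* - 2) = (1/2)(41)(5.8571) = 120.0714.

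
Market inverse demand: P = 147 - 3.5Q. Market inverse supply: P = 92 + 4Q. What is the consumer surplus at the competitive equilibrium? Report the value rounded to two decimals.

Set 147 - 3.5Q = 92 + 4Q, which gives 55 = 7.5Q, so Q* = 7.3333 and P* = 147 - 3.5(7.3333) = 121.3333.
The demand choke price is 147, so CS = (1/2)(Q*)(147 - P*) = (1/2)(7.3333)(25.6667) = 94.1111.

94.11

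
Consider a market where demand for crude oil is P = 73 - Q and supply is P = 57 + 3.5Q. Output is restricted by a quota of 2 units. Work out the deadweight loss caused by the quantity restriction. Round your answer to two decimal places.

Without the quota, 73 - Q = 57 + 3.5Q gives Q* = 3.5556.
At Q = 2 the demand price is 73 - (2) = 71 and the supply price is 57 + 3.5(2) = 64.
DWL = (1/2)(gap between curves at 2) x (Q* - 2) = (1/2)(7)(1.5556) = 5.4444.

5.44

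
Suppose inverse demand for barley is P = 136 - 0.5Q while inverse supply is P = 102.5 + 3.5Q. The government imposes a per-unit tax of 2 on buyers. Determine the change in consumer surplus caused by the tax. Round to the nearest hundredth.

Pre-tax equilibrium: 136 - 0.5Q = 102.5 + 3.5Q gives Q* = 8.375, P* = 131.8125.
With the tax, buyers' net willingness to pay falls by 2: (136 - 2) - 0.5Q = 102.5 + 3.5Q, so Q_t = 7.875. Buyers pay P_b = 132.0625; sellers receive P_s = P_b - 2 = 130.0625.
CS falls from (1/2)(8.375)(4.1875) = 17.5352 to (1/2)(7.875)(3.9375) = 15.5039, a change of -2.0312.

-2.03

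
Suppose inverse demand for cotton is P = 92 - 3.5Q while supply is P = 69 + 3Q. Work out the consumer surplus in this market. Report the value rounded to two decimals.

21.91

Equilibrium: 92 - 3.5Q = 69 + 3Q, so Q* = 3.5385 and P* = 79.6154.
Consumer surplus is the triangle under demand above P*: (1/2)(3.5385)(92 - 79.6154) = (1/2)(3.5385)(12.3846) = 21.9112.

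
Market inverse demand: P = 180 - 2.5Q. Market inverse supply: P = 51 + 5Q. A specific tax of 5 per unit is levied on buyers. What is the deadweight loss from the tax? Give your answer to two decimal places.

Without the tax, 180 - 2.5Q = 51 + 5Q so Q* = 17.2 and P* = 137.
With the tax, buyers' net willingness to pay falls by 5: (180 - 5) - 2.5Q = 51 + 5Q, so Q_t = 16.5333. Buyers pay P_b = 138.6667; sellers receive P_s = P_b - 5 = 133.6667.
Deadweight loss is the triangle between the curves from Q_t to Q*: (1/2)(17.2 - 16.5333)(5) = 1.6667.

1.67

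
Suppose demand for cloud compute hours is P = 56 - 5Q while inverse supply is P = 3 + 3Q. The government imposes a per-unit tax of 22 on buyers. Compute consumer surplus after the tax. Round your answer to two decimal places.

Pre-tax equilibrium: 56 - 5Q = 3 + 3Q gives Q* = 6.625, P* = 22.875.
With the tax, buyers' net willingness to pay falls by 22: (56 - 22) - 5Q = 3 + 3Q, so Q_t = 3.875. Buyers pay P_b = 36.625; sellers receive P_s = P_b - 22 = 14.625.
Consumer surplus is the triangle under demand above P_b: (1/2)(3.875)(56 - 36.625) = 37.5391.

37.54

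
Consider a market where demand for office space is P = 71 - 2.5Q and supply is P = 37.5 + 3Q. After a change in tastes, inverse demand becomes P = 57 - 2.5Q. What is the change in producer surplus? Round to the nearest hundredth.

Initial equilibrium: Q_0 = 6.0909, P_0 = 55.7727; CS_0 = (1/2)(6.0909)(15.2273) = 46.374, PS_0 = (1/2)(6.0909)(18.2727) = 55.6488.
New equilibrium: 57 - 2.5Q = 37.5 + 3Q gives Q_1 = 3.5455, P_1 = 48.1364; CS_1 = 15.7128, PS_1 = 18.8554.
Change in producer surplus = 18.8554 - 55.6488 = -36.7934.

-36.79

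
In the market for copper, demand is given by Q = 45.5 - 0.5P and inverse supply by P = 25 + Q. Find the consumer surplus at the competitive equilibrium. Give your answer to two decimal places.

Rewriting demand in inverse form: P = 91 - 2Q.
Set 91 - 2Q = 25 + Q, which gives 66 = 3Q, so Q* = 22 and P* = 91 - 2(22) = 47.
The demand choke price is 91, so CS = (1/2)(Q*)(91 - P*) = (1/2)(22)(44) = 484.

484.00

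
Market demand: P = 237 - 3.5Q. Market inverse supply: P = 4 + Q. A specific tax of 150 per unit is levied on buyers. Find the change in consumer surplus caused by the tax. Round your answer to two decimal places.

Pre-tax equilibrium: 237 - 3.5Q = 4 + Q gives Q* = 51.7778, P* = 55.7778.
With the tax, buyers' net willingness to pay falls by 150: (237 - 150) - 3.5Q = 4 + Q, so Q_t = 18.4444. Buyers pay P_b = 172.4444; sellers receive P_s = P_b - 150 = 22.4444.
CS falls from (1/2)(51.7778)(181.2222) = 4691.642 to (1/2)(18.4444)(64.5556) = 595.3457, a change of -4096.2963.

-4096.30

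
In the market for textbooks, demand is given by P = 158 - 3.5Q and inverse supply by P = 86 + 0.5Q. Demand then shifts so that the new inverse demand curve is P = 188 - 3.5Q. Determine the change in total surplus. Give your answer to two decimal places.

652.50

Initial equilibrium: Q_0 = 18, P_0 = 95; CS_0 = (1/2)(18)(63) = 567, PS_0 = (1/2)(18)(9) = 81.
New equilibrium: 188 - 3.5Q = 86 + 0.5Q gives Q_1 = 25.5, P_1 = 98.75; CS_1 = 1137.9375, PS_1 = 162.5625.
Change in total surplus = (1137.9375 + 162.5625) - (567 + 81) = 652.5.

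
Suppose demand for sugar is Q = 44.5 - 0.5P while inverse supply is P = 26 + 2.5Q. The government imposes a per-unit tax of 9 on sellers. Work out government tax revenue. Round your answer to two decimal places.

Rewriting demand in inverse form: P = 89 - 2Q.
Pre-tax equilibrium: 89 - 2Q = 26 + 2.5Q gives Q* = 14, P* = 61.
With the tax, sellers need 9 more per unit: 89 - 2Q = 26 + 2.5Q + 9, so Q_t = 12. Buyers pay P_b = 65; sellers receive P_s = P_b - 9 = 56.
Tax revenue = t x Q_t = 9 x 12 = 108.

108.00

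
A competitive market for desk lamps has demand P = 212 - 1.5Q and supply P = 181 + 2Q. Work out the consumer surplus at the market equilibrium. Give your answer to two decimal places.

Equilibrium: 212 - 1.5Q = 181 + 2Q, so Q* = 8.8571 and P* = 198.7143.
Consumer surplus is the triangle under demand above P*: (1/2)(8.8571)(212 - 198.7143) = (1/2)(8.8571)(13.2857) = 58.8367.

58.84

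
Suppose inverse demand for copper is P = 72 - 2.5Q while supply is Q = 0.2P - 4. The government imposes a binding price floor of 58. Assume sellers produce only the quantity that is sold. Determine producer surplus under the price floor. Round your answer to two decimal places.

134.40

Rewriting supply in inverse form: P = 20 + 5Q.
Without the control, 72 - 2.5Q = 20 + 5Q so Q* = 6.9333 and P* = 54.6667.
At P = 58, buyers demand (72 - 58)/2.5 = 5.6 while sellers would supply more, so the quantity traded is 5.6 at price 58.
The supply price at Q = 5.6 is 48. PS is the trapezoid between 58 and supply over [0, 5.6]: (1/2)[(58 - 20) + (58 - 48)](5.6) = 134.4.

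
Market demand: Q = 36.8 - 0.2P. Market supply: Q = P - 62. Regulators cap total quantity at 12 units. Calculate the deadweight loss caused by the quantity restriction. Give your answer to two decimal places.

Rewriting demand in inverse form: P = 184 - 5Q.
Rewriting supply in inverse form: P = 62 + Q.
Without the quota, 184 - 5Q = 62 + Q gives Q* = 20.3333.
At Q = 12 the demand price is 184 - 5(12) = 124 and the supply price is 62 + (12) = 74.
Deadweight loss is the triangle between the curves from 12 to 20.3333: (1/2)(124 - 74)(20.3333 - 12) = 208.3333.

208.33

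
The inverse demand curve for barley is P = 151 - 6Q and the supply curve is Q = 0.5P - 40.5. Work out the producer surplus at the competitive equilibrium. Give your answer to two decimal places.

Rewriting supply in inverse form: P = 81 + 2Q.
Equilibrium: 151 - 6Q = 81 + 2Q, so Q* = 8.75 and P* = 98.5.
Producer surplus is the triangle above supply below P*: (1/2)(8.75)(98.5 - 81) = (1/2)(8.75)(17.5) = 76.5625.

76.56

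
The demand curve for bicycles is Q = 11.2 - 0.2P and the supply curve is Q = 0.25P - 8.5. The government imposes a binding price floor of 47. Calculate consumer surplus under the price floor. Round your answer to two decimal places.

Rewriting demand in inverse form: P = 56 - 5Q.
Rewriting supply in inverse form: P = 34 + 4Q.
Free-market equilibrium: 56 - 5Q = 34 + 4Q gives Q* = 2.4444, P* = 43.7778.
At the floor price 47, quantity demanded is (56 - 47)/5 = 1.8; demand is the short side, so Q = 1.8 trades at P = 47.
CS is the triangle under demand above 47: (1/2)(1.8)(56 - 47) = 8.1.

8.10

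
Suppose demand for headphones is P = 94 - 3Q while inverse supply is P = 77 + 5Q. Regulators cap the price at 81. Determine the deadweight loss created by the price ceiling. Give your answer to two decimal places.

7.02

Free-market equilibrium: 94 - 3Q = 77 + 5Q gives Q* = 2.125, P* = 87.625.
At the ceiling price 81, quantity supplied is (81 - 77)/5 = 0.8; supply is the short side, so Q = 0.8 trades at P = 81.
At Q = 0.8 the demand price is 91.6 and the supply price is 81. Deadweight loss is the triangle between the curves from 0.8 to 2.125: (1/2)(91.6 - 81)(2.125 - 0.8) = 7.0225.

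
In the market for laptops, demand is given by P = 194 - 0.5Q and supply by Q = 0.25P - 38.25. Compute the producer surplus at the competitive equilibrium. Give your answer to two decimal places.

166.02

Rewriting supply in inverse form: P = 153 + 4Q.
Equilibrium: 194 - 0.5Q = 153 + 4Q, so Q* = 9.1111 and P* = 189.4444.
PS is the area between P* and the supply curve from 0 to Q*: (1/2)(9.1111)(36.4444) = 166.0247.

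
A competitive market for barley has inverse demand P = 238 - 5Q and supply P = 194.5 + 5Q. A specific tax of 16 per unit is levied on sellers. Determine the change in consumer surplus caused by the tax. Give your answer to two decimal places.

-28.40

Without the tax, 238 - 5Q = 194.5 + 5Q so Q* = 4.35 and P* = 216.25.
A tax on sellers shifts supply up by 16: 238 - 5Q = 194.5 + 5Q + 16, so Q_t = 2.75. Buyers pay P_b = 224.25; sellers receive P_s = P_b - 16 = 208.25.
Consumers lose the trapezoid between P* and P_b out to Q_t plus the triangle from Q_t to Q*: change in CS = 18.9062 - 47.3062 = -28.4.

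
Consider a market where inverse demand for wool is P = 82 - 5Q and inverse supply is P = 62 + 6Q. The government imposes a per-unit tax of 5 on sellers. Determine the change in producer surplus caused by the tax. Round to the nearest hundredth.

Without the tax, 82 - 5Q = 62 + 6Q so Q* = 1.8182 and P* = 72.9091.
With the tax, sellers need 5 more per unit: 82 - 5Q = 62 + 6Q + 5, so Q_t = 1.3636. Buyers pay P_b = 75.1818; sellers receive P_s = P_b - 5 = 70.1818.
Producers lose the trapezoid between P_s and P* out to Q_t plus the triangle from Q_t to Q*: change in PS = 5.5785 - 9.9174 = -4.3388.

-4.34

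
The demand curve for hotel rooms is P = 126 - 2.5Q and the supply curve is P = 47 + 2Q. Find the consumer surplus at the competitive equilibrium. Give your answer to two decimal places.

Setting demand equal to supply, 79 = 4.5Q, so Q* = 17.5556 and P* = 82.1111.
Consumer surplus is the triangle under demand above P*: (1/2)(17.5556)(126 - 82.1111) = (1/2)(17.5556)(43.8889) = 385.2469.

385.25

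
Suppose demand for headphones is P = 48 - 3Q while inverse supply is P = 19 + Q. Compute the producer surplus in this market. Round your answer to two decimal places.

Set 48 - 3Q = 19 + Q, which gives 29 = 4Q, so Q* = 7.25 and P* = 48 - 3(7.25) = 26.25.
PS is the area between P* and the supply curve from 0 to Q*: (1/2)(7.25)(7.25) = 26.2812.

26.28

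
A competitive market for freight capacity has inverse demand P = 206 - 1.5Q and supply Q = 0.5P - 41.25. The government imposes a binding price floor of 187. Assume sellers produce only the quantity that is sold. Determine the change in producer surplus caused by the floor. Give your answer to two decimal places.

Rewriting supply in inverse form: P = 82.5 + 2Q.
Without the control, 206 - 1.5Q = 82.5 + 2Q so Q* = 35.2857 and P* = 153.0714.
At the floor price 187, quantity demanded is (206 - 187)/1.5 = 12.6667; demand is the short side, so Q = 12.6667 trades at P = 187.
PS goes from (1/2)(35.2857)(70.5714) = 1245.0816 to 1163.2222 (computed as (187 - 82.5)(12.6667) - (1/2)(2)(12.6667)^2), a change of -81.8594.

-81.86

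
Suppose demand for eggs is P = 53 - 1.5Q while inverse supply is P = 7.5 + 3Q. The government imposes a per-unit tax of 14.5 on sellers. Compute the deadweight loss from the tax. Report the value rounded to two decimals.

23.36

Without the tax, 53 - 1.5Q = 7.5 + 3Q so Q* = 10.1111 and P* = 37.8333.
A tax on sellers shifts supply up by 14.5: 53 - 1.5Q = 7.5 + 3Q + 14.5, so Q_t = 6.8889. Buyers pay P_b = 42.6667; sellers receive P_s = P_b - 14.5 = 28.1667.
The welfare triangle lost has base Q* - Q_t = 3.2222 and height t = 14.5, so DWL = (1/2)(3.2222)(14.5) = 23.3611.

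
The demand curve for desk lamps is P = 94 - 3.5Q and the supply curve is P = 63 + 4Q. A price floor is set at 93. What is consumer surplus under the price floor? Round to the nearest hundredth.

Without the control, 94 - 3.5Q = 63 + 4Q so Q* = 4.1333 and P* = 79.5333.
At P = 93, buyers demand (94 - 93)/3.5 = 0.2857 while sellers would supply more, so the quantity traded is 0.2857 at price 93.
CS is the triangle under demand above 93: (1/2)(0.2857)(94 - 93) = 0.1429.

0.14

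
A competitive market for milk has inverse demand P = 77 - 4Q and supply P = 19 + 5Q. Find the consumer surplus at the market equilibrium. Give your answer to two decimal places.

83.06

Equilibrium: 77 - 4Q = 19 + 5Q, so Q* = 6.4444 and P* = 51.2222.
The demand choke price is 77, so CS = (1/2)(Q*)(77 - P*) = (1/2)(6.4444)(25.7778) = 83.0617.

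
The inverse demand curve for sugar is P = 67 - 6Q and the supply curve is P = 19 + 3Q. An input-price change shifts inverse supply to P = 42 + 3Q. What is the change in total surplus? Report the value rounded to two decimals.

-93.28

Initial equilibrium: Q_0 = 5.3333, P_0 = 35; CS_0 = (1/2)(5.3333)(32) = 85.3333, PS_0 = (1/2)(5.3333)(16) = 42.6667.
New equilibrium: 67 - 6Q = 42 + 3Q gives Q_1 = 2.7778, P_1 = 50.3333; CS_1 = 23.1481, PS_1 = 11.5741.
Change in total surplus = (23.1481 + 11.5741) - (85.3333 + 42.6667) = -93.2778.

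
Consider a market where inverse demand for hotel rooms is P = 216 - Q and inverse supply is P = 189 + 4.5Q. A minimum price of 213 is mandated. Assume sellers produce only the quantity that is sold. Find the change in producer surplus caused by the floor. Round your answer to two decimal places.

Free-market equilibrium: 216 - Q = 189 + 4.5Q gives Q* = 4.9091, P* = 211.0909.
At P = 213, buyers demand (216 - 213)/1 = 3 while sellers would supply more, so the quantity traded is 3 at price 213.
PS goes from (1/2)(4.9091)(22.0909) = 54.2231 to 51.75 (computed as (213 - 189)(3) - (1/2)(4.5)(3)^2), a change of -2.4731.

-2.47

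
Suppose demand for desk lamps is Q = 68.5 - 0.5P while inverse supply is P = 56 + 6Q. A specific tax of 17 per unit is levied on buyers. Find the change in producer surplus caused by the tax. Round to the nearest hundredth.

-115.55

Rewriting demand in inverse form: P = 137 - 2Q.
Without the tax, 137 - 2Q = 56 + 6Q so Q* = 10.125 and P* = 116.75.
With the tax, buyers' net willingness to pay falls by 17: (137 - 17) - 2Q = 56 + 6Q, so Q_t = 8. Buyers pay P_b = 121; sellers receive P_s = P_b - 17 = 104.
Producers lose the trapezoid between P_s and P* out to Q_t plus the triangle from Q_t to Q*: change in PS = 192 - 307.5469 = -115.5469.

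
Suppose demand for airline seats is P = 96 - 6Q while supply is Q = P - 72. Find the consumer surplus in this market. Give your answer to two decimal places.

Rewriting supply in inverse form: P = 72 + Q.
Equilibrium: 96 - 6Q = 72 + Q, so Q* = 3.4286 and P* = 75.4286.
Consumer surplus is the triangle under demand above P*: (1/2)(3.4286)(96 - 75.4286) = (1/2)(3.4286)(20.5714) = 35.2653.

35.27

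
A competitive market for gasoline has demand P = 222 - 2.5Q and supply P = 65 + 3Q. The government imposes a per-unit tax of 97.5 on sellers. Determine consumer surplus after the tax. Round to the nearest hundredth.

146.29

Without the tax, 222 - 2.5Q = 65 + 3Q so Q* = 28.5455 and P* = 150.6364.
With the tax, sellers need 97.5 more per unit: 222 - 2.5Q = 65 + 3Q + 97.5, so Q_t = 10.8182. Buyers pay P_b = 194.9545; sellers receive P_s = P_b - 97.5 = 97.4545.
CS = (1/2)(Q_t)(222 - P_b) = (1/2)(10.8182)(27.0455) = 146.2913.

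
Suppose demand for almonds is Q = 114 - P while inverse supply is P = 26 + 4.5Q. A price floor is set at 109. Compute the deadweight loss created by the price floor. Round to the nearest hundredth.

332.75

Rewriting demand in inverse form: P = 114 - Q.
Without the control, 114 - Q = 26 + 4.5Q so Q* = 16 and P* = 98.
At P = 109, buyers demand (114 - 109)/1 = 5 while sellers would supply more, so the quantity traded is 5 at price 109.
The lost-trades triangle has base Q* - 5 = 11 and height equal to the gap between the curves at Q = 5, which is 109 - 48.5 = 60.5. DWL = (1/2)(11)(60.5) = 332.75.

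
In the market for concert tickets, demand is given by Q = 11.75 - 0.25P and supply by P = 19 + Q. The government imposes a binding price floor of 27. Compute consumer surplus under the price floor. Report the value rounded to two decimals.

Rewriting demand in inverse form: P = 47 - 4Q.
Without the control, 47 - 4Q = 19 + Q so Q* = 5.6 and P* = 24.6.
At P = 27, buyers demand (47 - 27)/4 = 5 while sellers would supply more, so the quantity traded is 5 at price 27.
CS is the triangle under demand above 27: (1/2)(5)(47 - 27) = 50.

50.00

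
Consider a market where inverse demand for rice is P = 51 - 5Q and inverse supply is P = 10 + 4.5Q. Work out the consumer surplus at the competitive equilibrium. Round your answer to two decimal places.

Set 51 - 5Q = 10 + 4.5Q, which gives 41 = 9.5Q, so Q* = 4.3158 and P* = 51 - 5(4.3158) = 29.4211.
Consumer surplus is the triangle under demand above P*: (1/2)(4.3158)(51 - 29.4211) = (1/2)(4.3158)(21.5789) = 46.5651.

46.57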